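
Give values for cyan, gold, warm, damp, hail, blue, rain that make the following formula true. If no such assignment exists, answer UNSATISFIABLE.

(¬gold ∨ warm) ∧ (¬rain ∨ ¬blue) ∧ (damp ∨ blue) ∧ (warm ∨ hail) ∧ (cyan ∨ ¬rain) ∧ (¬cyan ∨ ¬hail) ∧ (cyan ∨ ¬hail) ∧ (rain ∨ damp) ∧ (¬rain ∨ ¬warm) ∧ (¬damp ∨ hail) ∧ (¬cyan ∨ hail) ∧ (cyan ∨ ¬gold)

Branch on gold: set gold = False.
Branch on rain: set rain = False.
From the singleton clause (damp), damp = True.
From the singleton clause (hail), hail = True.
From the singleton clause (¬cyan), cyan = False.
Now (cyan) is unsatisfied and unit — conflict.
So rain must be the other value — set rain = True.
From the singleton clause (¬blue), blue = False.
From the singleton clause (damp), damp = True.
From the singleton clause (cyan), cyan = True.
From the singleton clause (¬hail), hail = False.
Now (hail) is unsatisfied and unit — conflict.
Either choice for rain ends in contradiction.
So gold must be the other value — set gold = True.
From the singleton clause (warm), warm = True.
From the singleton clause (¬rain), rain = False.
From the singleton clause (damp), damp = True.
From the singleton clause (hail), hail = True.
From the singleton clause (¬cyan), cyan = False.
Now (cyan) is unsatisfied and unit — conflict.
Either choice for gold ends in contradiction.

UNSATISFIABLE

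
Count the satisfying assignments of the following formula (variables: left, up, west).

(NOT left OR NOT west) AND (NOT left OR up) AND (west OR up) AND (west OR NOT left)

There are 2^3 = 8 truth assignments over (left, up, west).
Check each against the 4 clauses (columns in the order left, up, west):
  F F F  ✗ fails (west OR up)
  F F T  ✓ satisfies all
  F T F  ✓ satisfies all
  F T T  ✓ satisfies all
  T F F  ✗ fails (NOT left OR up)
  T F T  ✗ fails (NOT left OR NOT west)
  T T F  ✗ fails (west OR NOT left)
  T T T  ✗ fails (NOT left OR NOT west)
3 of the 8 rows are models.

3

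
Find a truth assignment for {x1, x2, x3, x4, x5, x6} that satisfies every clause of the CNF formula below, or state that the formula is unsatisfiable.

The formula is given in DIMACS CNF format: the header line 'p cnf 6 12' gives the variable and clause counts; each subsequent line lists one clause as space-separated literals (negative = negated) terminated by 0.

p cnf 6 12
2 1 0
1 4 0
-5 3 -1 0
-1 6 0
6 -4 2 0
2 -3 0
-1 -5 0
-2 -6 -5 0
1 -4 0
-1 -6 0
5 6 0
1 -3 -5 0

UNSATISFIABLE

Suppose x2 = True.
Suppose x1 = True.
The clause (x6) is unit, so x6 = True.
But (¬x6) is also a unit clause — contradiction.
That branch fails; take x1 = False instead.
The clause (x4) is unit, so x4 = True.
But (¬x4) is also a unit clause — contradiction.
Both values of x1 lead to a conflict.
That branch fails; take x2 = False instead.
The clause (x1) is unit, so x1 = True.
The clause (x6) is unit, so x6 = True.
But (¬x6) is also a unit clause — contradiction.
Both values of x2 lead to a conflict.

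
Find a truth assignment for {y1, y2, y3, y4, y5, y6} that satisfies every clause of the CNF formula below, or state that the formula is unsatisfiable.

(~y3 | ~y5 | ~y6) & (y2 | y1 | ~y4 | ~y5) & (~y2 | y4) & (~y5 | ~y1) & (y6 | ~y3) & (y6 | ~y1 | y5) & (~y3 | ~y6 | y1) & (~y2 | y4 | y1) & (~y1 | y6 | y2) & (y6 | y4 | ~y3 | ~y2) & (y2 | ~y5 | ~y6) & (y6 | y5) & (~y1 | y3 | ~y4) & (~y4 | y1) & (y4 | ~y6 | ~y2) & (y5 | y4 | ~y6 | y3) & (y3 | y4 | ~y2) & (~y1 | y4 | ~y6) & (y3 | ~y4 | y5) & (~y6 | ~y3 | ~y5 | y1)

y1=1; y2=0; y3=1; y4=1; y5=0; y6=1

Case y2 = 0:
Case y5 = 0:
Unit clause (y6) forces y6 = 1.
Case y3 = 1:
Unit clause (y1) forces y1 = 1.
Unit clause (y4) forces y4 = 1.
This assignment satisfies each clause.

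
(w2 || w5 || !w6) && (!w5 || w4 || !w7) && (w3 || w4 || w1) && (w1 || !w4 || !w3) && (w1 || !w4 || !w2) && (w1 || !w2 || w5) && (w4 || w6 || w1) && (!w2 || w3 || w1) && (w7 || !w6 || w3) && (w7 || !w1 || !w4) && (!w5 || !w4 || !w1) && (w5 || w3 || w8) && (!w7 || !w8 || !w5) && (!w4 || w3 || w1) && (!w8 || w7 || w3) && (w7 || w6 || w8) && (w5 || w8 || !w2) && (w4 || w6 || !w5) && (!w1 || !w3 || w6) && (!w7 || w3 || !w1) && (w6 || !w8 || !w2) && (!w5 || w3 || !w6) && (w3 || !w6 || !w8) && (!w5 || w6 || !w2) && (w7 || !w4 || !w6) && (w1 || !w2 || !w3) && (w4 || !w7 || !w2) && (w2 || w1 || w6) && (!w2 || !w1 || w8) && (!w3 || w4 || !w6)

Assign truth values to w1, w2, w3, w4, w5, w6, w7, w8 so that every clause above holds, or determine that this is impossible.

Case w2 = true:
Case w1 = true:
The clause (w8) is unit, so w8 = true.
The clause (w6) is unit, so w6 = true.
The clause (w3) is unit, so w3 = true.
The clause (w4) is unit, so w4 = true.
The clause (w7) is unit, so w7 = true.
The clause (!w5) is unit, so w5 = false.
Every clause now holds.

w1=true, w2=true, w3=true, w4=true, w5=false, w6=true, w7=true, w8=true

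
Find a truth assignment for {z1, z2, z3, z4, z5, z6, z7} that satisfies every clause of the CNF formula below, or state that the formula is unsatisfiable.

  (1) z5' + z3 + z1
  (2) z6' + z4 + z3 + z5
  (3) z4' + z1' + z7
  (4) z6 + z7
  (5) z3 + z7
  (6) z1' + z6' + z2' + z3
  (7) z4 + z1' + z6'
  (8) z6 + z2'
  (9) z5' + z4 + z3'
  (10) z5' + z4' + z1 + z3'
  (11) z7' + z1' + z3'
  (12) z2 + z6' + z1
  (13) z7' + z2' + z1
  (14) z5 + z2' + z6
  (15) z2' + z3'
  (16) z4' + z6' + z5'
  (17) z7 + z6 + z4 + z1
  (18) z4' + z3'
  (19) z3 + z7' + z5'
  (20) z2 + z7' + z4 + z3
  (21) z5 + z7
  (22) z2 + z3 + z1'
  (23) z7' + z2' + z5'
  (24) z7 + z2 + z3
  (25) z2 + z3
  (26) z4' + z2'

z1=0,  z2=0,  z3=1,  z4=0,  z5=0,  z6=0,  z7=1

Try z6 = 0.
From the singleton clause (z7), z7 = 1.
From the singleton clause (z2'), z2 = 0.
From the singleton clause (z3), z3 = 1.
From the singleton clause (z1'), z1 = 0.
From the singleton clause (z4'), z4 = 0.
From the singleton clause (z5'), z5 = 0.
Every clause now holds.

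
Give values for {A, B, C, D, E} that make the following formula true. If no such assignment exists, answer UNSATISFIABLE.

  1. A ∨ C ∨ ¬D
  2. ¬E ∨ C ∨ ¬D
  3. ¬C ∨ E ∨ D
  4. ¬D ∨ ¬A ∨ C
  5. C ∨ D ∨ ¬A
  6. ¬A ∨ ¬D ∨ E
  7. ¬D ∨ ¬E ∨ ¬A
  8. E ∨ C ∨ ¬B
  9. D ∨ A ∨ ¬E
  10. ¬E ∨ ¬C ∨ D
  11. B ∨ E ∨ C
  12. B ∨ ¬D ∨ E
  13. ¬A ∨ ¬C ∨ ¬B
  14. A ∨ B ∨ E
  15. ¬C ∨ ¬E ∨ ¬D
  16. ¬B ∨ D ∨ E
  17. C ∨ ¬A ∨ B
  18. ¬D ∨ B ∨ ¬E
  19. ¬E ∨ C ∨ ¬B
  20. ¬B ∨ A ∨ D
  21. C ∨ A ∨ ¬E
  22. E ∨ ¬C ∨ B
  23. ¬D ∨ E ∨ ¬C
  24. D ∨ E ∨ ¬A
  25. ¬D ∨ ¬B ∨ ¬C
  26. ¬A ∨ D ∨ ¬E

Case A = True:
Case D = False:
The clause (C) is unit, so C = True.
The clause (E) is unit, so E = True.
But (¬E) is also a unit clause — contradiction.
So D must be the other value — set D = True.
The clause (C) is unit, so C = True.
The clause (E) is unit, so E = True.
But (¬E) is also a unit clause — contradiction.
Either choice for D ends in contradiction.
So A must be the other value — set A = False.
Case C = True:
Case E = True:
The clause (D) is unit, so D = True.
But (¬D) is also a unit clause — contradiction.
So E must be the other value — set E = False.
The clause (D) is unit, so D = True.
But (¬D) is also a unit clause — contradiction.
Either choice for E ends in contradiction.
So C must be the other value — set C = False.
The clause (¬D) is unit, so D = False.
The clause (¬E) is unit, so E = False.
The clause (¬B) is unit, so B = False.
But (B) is also a unit clause — contradiction.
Either choice for C ends in contradiction.
Either choice for A ends in contradiction.

UNSATISFIABLE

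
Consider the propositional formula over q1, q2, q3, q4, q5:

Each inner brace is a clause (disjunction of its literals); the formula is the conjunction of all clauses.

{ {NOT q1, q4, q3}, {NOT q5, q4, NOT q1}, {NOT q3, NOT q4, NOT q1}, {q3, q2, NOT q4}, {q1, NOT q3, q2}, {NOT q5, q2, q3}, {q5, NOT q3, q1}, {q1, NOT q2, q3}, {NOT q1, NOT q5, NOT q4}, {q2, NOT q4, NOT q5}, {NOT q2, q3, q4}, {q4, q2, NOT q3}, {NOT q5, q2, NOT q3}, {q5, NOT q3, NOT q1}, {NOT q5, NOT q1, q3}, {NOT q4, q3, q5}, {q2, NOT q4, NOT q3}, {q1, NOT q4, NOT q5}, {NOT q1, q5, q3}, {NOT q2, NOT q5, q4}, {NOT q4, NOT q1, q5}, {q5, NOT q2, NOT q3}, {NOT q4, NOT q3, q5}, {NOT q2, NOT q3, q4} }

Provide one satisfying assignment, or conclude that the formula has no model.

q1 ↦ false,  q2 ↦ false,  q3 ↦ false,  q4 ↦ false,  q5 ↦ false

Branch on q1: set q1 = false.
Branch on q3: set q3 = false.
The clause (NOT q2) is unit, so q2 = false.
The clause (NOT q4) is unit, so q4 = false.
The clause (NOT q5) is unit, so q5 = false.
Every clause now holds.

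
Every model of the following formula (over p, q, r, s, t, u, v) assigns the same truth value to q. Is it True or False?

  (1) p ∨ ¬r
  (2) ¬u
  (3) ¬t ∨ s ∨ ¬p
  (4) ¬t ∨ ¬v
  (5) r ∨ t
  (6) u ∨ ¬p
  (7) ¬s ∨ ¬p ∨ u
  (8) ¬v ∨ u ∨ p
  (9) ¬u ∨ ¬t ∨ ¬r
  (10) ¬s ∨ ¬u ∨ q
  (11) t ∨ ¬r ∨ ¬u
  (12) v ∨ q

Suppose q = False.
The clause (¬u) is unit, so u = False.
The clause (¬p) is unit, so p = False.
The clause (¬r) is unit, so r = False.
The clause (t) is unit, so t = True.
The clause (¬v) is unit, so v = False.
Now (v) is unsatisfied and unit — conflict.
So every satisfying assignment has q = True.

True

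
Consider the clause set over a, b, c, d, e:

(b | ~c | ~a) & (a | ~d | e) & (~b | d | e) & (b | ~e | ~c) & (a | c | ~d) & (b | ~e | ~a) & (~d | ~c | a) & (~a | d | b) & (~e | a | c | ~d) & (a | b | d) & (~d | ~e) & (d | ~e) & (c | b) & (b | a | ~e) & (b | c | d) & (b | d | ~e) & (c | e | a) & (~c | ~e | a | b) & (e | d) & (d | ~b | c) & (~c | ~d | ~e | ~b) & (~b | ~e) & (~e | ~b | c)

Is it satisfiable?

Branch on d: set d = 1.
Unit clause (~e) forces e = 0.
Unit clause (a) forces a = 1.
Branch on b: set b = 1.
No clause remains; c is free.
A satisfying assignment: a ↦ 1,  b ↦ 1,  c ↦ 0,  d ↦ 1,  e ↦ 0.

Yes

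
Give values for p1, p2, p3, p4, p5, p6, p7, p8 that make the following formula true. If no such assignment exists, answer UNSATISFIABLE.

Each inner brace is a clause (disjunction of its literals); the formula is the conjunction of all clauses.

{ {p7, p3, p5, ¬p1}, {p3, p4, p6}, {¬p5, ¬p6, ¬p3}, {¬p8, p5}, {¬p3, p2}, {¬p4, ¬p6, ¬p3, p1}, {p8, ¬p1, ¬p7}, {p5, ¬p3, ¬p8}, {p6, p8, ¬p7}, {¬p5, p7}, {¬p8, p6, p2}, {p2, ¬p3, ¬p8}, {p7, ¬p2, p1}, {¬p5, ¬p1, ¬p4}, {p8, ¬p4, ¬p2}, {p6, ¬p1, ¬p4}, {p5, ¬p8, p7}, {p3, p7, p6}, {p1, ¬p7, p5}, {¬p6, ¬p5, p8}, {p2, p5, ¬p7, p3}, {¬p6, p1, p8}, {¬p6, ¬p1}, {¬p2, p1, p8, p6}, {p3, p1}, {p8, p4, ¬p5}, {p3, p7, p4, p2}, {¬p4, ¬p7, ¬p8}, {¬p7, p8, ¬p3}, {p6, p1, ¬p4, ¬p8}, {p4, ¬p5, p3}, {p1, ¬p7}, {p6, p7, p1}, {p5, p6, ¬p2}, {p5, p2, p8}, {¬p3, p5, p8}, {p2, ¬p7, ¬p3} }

Suppose p8 = True.
The clause (p5) is unit, so p5 = True.
The clause (p7) is unit, so p7 = True.
The clause (¬p4) is unit, so p4 = False.
The clause (p3) is unit, so p3 = True.
The clause (¬p6) is unit, so p6 = False.
The clause (p2) is unit, so p2 = True.
The clause (p1) is unit, so p1 = True.
This assignment satisfies each clause.

p1=True, p2=True, p3=True, p4=False, p5=True, p6=False, p7=True, p8=True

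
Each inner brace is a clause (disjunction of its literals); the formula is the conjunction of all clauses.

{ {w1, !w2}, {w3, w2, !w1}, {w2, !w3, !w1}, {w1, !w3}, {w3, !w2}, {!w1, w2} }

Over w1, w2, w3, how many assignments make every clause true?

2

There are 2^3 = 8 truth assignments over (w1, w2, w3).
Split on w1. With w1 = true, the clauses containing w1 are satisfied and !w1 drops from the rest; 1 of the 2^2 = 4 assignments to the other variables satisfy what remains.
With w1 = false, by the same count on the reduced clause set, 1 assignment works.
Total: 1 + 1 = 2.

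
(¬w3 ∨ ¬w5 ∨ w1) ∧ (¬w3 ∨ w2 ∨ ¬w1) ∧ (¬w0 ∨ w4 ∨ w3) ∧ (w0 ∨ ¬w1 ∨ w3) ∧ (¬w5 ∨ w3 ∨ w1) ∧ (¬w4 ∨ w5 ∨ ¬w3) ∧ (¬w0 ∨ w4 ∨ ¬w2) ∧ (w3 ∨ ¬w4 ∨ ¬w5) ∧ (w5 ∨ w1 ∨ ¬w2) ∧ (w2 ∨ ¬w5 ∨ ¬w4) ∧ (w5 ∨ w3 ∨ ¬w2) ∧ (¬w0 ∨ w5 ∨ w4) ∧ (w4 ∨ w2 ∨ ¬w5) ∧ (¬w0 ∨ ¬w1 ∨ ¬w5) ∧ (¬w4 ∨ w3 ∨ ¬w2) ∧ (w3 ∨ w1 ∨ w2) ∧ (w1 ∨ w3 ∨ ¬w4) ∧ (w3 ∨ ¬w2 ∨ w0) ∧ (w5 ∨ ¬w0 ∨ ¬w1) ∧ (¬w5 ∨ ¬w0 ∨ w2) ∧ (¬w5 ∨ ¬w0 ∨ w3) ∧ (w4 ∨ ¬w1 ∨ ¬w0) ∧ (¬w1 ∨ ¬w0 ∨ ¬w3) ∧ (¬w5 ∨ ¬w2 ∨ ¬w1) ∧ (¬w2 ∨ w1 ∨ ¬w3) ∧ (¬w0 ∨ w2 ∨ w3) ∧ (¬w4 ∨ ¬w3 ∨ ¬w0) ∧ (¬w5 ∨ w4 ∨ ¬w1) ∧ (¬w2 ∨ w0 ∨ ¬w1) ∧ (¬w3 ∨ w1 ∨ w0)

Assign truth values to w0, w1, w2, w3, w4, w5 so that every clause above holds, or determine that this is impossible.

UNSATISFIABLE

Try w3 = False.
Try w0 = False.
Unit clause (¬w1) forces w1 = False.
Unit clause (¬w5) forces w5 = False.
Unit clause (¬w2) forces w2 = False.
But (w2) is also a unit clause — contradiction.
Backtrack on w0: now try w0 = True.
Unit clause (w4) forces w4 = True.
Unit clause (¬w5) forces w5 = False.
Unit clause (¬w2) forces w2 = False.
But (w2) is also a unit clause — contradiction.
Both values of w0 lead to a conflict.
Backtrack on w3: now try w3 = True.
Try w5 = False.
Unit clause (¬w4) forces w4 = False.
Unit clause (¬w0) forces w0 = False.
Unit clause (w1) forces w1 = True.
Unit clause (w2) forces w2 = True.
But (¬w2) is also a unit clause — contradiction.
Backtrack on w5: now try w5 = True.
Unit clause (w1) forces w1 = True.
Unit clause (w2) forces w2 = True.
But (¬w2) is also a unit clause — contradiction.
Both values of w5 lead to a conflict.
Both values of w3 lead to a conflict.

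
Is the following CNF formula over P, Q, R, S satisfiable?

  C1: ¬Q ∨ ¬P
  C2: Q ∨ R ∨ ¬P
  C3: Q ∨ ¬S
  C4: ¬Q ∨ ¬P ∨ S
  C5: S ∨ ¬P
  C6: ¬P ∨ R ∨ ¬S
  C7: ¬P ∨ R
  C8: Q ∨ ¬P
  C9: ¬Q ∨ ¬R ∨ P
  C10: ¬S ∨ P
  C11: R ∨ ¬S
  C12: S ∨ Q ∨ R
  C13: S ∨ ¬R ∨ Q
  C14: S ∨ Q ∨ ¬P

Yes, satisfiable

Suppose Q = True.
Unit clause (¬P) forces P = False.
Unit clause (¬R) forces R = False.
Unit clause (¬S) forces S = False.
This assignment satisfies each clause.
A satisfying assignment: P=False; Q=True; R=False; S=False.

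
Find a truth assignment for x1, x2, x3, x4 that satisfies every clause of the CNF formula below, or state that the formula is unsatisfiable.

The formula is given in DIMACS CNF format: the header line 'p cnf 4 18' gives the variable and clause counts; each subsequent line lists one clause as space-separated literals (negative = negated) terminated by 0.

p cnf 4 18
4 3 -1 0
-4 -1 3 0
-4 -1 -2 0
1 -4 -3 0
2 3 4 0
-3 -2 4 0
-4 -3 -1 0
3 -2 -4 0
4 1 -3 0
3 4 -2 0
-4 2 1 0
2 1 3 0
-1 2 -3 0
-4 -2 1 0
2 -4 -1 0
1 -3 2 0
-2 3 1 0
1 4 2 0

UNSATISFIABLE

Try x4 = True.
Try x1 = False.
The clause (¬x3) is unit, so x3 = False.
The clause (¬x2) is unit, so x2 = False.
But (x2) is also a unit clause — contradiction.
Backtrack on x1: now try x1 = True.
The clause (x3) is unit, so x3 = True.
But (¬x3) is also a unit clause — contradiction.
Both values of x1 lead to a conflict.
Backtrack on x4: now try x4 = False.
Try x3 = True.
The clause (¬x2) is unit, so x2 = False.
The clause (x1) is unit, so x1 = True.
But (¬x1) is also a unit clause — contradiction.
Backtrack on x3: now try x3 = False.
The clause (¬x1) is unit, so x1 = False.
The clause (x2) is unit, so x2 = True.
But (¬x2) is also a unit clause — contradiction.
Both values of x3 lead to a conflict.
Both values of x4 lead to a conflict.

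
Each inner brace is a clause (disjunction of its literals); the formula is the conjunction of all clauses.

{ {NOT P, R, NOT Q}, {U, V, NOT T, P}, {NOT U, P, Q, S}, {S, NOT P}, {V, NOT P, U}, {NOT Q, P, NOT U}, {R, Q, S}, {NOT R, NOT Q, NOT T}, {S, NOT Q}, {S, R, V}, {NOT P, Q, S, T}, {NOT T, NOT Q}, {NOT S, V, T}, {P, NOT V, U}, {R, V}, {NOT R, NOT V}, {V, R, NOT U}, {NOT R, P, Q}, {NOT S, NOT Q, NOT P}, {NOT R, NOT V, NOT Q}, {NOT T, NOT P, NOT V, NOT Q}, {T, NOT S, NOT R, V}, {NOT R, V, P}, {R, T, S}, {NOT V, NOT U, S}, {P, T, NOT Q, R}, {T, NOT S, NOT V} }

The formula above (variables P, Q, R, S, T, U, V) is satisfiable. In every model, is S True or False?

True

Suppose S = false.
The clause (NOT P) is unit, so P = false.
The clause (NOT Q) is unit, so Q = false.
The clause (NOT U) is unit, so U = false.
The clause (R) is unit, so R = true.
But (NOT R) is also a unit clause — contradiction.
So every satisfying assignment has S = True.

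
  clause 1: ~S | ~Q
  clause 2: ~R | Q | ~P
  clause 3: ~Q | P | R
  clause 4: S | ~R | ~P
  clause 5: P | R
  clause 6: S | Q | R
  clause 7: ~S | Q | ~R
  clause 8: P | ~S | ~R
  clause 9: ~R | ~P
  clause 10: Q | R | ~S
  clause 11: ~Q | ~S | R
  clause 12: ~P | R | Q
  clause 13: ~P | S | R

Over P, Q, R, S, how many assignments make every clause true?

There are 2^4 = 16 truth assignments over (P, Q, R, S).
Check each against the 13 clauses (columns in the order P, Q, R, S):
  F F F F  ✗ fails (P | R)
  F F F T  ✗ fails (P | R)
  F F T F  ✓ satisfies all
  F F T T  ✗ fails (~S | Q | ~R)
  F T F F  ✗ fails (~Q | P | R)
  F T F T  ✗ fails (~S | ~Q)
  F T T F  ✓ satisfies all
  F T T T  ✗ fails (~S | ~Q)
  T F F F  ✗ fails (S | Q | R)
  T F F T  ✗ fails (Q | R | ~S)
  T F T F  ✗ fails (~R | Q | ~P)
  T F T T  ✗ fails (~R | Q | ~P)
  T T F F  ✗ fails (~P | S | R)
  T T F T  ✗ fails (~S | ~Q)
  T T T F  ✗ fails (S | ~R | ~P)
  T T T T  ✗ fails (~S | ~Q)
2 of the 16 rows are models.

2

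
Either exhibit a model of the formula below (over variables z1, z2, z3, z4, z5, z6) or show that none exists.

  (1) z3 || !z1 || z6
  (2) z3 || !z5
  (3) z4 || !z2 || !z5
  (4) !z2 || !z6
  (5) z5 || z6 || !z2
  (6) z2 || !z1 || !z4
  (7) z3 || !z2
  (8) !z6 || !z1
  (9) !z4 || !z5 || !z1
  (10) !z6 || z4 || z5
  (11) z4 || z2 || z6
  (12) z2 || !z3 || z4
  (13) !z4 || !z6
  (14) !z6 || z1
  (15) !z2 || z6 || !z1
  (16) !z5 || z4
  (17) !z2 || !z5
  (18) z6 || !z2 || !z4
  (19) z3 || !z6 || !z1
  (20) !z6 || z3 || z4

z1 ↦ false; z2 ↦ false; z3 ↦ true; z4 ↦ true; z5 ↦ false; z6 ↦ false

Try z3 = true.
Try z2 = false.
Unit clause (z4) forces z4 = true.
Unit clause (!z1) forces z1 = false.
Unit clause (!z6) forces z6 = false.
All clauses hold; z5 can take either value.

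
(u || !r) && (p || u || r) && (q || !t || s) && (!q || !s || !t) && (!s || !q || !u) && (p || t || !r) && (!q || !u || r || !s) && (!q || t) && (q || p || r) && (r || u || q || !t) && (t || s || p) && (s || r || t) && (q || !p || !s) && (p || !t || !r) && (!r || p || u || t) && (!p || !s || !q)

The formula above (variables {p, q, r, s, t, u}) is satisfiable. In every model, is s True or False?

False

Suppose s = true.
Try u = true.
(!q) alone gives q = false.
(!p) alone gives p = false.
(r) alone gives r = true.
(t) alone gives t = true.
But (!t) is also a unit clause — contradiction.
Undo u and try u = false.
(!r) alone gives r = false.
(p) alone gives p = true.
(q) alone gives q = true.
But (!q) is also a unit clause — contradiction.
Both values of u lead to a conflict.
So every satisfying assignment has s = False.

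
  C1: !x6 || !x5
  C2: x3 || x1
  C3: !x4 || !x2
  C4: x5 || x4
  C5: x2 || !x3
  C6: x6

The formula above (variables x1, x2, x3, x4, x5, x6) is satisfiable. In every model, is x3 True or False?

False

Suppose x3 = true.
The clause (x2) is unit, so x2 = true.
The clause (!x4) is unit, so x4 = false.
The clause (x5) is unit, so x5 = true.
The clause (!x6) is unit, so x6 = false.
But (x6) is also a unit clause — contradiction.
So every satisfying assignment has x3 = False.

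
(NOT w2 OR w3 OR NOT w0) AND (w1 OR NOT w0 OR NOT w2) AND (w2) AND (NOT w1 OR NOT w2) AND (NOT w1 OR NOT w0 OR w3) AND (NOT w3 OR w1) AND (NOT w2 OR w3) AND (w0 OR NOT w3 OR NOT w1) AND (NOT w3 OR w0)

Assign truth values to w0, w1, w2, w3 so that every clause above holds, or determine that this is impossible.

(w2) alone gives w2 = true.
(NOT w1) alone gives w1 = false.
(NOT w0) alone gives w0 = false.
(NOT w3) alone gives w3 = false.
That conflicts with the unit clause (w3).

UNSATISFIABLE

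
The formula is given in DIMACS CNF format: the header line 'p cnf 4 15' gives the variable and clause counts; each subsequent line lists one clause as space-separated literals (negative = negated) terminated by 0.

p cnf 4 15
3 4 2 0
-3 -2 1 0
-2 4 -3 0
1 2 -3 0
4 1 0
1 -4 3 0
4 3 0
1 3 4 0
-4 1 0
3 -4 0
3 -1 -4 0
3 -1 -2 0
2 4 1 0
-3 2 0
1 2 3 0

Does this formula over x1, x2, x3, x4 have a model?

Satisfiable

Branch on x4: set x4 = True.
The clause (x1) is unit, so x1 = True.
The clause (x3) is unit, so x3 = True.
The clause (x2) is unit, so x2 = True.
Every clause now holds.
A satisfying assignment: x1: True; x2: True; x3: True; x4: True.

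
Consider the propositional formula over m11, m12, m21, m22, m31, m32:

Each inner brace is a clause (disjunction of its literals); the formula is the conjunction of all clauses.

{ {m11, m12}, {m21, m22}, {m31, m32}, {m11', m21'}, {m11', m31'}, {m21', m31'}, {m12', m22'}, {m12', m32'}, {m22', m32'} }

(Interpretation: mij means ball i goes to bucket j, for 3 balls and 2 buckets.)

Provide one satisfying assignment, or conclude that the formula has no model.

UNSATISFIABLE

Try m11 = 1.
The clause (m21') is unit, so m21 = 0.
The clause (m22) is unit, so m22 = 1.
The clause (m31') is unit, so m31 = 0.
The clause (m32) is unit, so m32 = 1.
That conflicts with the unit clause (m32').
That branch fails; take m11 = 0 instead.
The clause (m12) is unit, so m12 = 1.
The clause (m22') is unit, so m22 = 0.
The clause (m21) is unit, so m21 = 1.
The clause (m31') is unit, so m31 = 0.
The clause (m32) is unit, so m32 = 1.
That conflicts with the unit clause (m32').
Both values of m11 lead to a conflict.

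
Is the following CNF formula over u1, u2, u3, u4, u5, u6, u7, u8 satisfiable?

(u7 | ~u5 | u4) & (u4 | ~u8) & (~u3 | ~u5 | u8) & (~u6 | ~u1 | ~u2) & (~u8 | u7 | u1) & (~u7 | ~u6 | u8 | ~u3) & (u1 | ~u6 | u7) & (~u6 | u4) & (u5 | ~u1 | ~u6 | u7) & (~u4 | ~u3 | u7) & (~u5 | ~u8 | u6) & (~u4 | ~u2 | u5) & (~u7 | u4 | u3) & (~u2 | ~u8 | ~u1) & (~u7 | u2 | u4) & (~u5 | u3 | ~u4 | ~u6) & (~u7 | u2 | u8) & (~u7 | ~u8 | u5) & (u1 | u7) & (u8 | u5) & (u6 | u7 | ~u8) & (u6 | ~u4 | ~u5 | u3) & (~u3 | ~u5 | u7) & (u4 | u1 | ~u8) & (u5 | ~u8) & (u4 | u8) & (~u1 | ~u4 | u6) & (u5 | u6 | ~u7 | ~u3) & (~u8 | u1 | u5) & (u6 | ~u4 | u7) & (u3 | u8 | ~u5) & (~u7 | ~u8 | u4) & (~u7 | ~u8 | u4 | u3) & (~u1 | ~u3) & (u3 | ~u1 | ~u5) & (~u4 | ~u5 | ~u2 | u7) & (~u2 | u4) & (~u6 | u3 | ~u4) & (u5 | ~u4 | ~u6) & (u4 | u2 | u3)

Branch on u4: set u4 = 1.
Branch on u3: set u3 = 1.
The clause (u7) is unit, so u7 = 1.
The clause (~u1) is unit, so u1 = 0.
Branch on u5: set u5 = 1.
The clause (u8) is unit, so u8 = 1.
The clause (u6) is unit, so u6 = 1.
No clause remains; u2 is free.
A satisfying assignment: u1=0,  u2=1,  u3=1,  u4=1,  u5=1,  u6=1,  u7=1,  u8=1.

Yes, satisfiable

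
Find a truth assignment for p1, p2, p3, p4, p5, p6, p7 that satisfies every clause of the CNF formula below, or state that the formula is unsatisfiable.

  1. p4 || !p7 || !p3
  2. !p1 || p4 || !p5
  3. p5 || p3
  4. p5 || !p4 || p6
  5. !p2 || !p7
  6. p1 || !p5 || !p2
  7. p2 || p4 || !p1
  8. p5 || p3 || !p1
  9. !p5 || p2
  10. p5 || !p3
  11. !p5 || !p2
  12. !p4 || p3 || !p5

Branch on p5: set p5 = true.
Unit clause (p2) forces p2 = true.
Now (!p2) is unsatisfied and unit — conflict.
That branch fails; take p5 = false instead.
Unit clause (p3) forces p3 = true.
Now (!p3) is unsatisfied and unit — conflict.
Either choice for p5 ends in contradiction.

UNSATISFIABLE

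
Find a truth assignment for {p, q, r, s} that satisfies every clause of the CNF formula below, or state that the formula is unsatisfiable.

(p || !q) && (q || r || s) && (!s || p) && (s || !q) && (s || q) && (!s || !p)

Suppose p = true.
(!s) alone gives s = false.
(!q) alone gives q = false.
Now (q) is unsatisfied and unit — conflict.
That branch fails; take p = false instead.
(!q) alone gives q = false.
(!s) alone gives s = false.
Now (s) is unsatisfied and unit — conflict.
Both values of p lead to a conflict.

UNSATISFIABLE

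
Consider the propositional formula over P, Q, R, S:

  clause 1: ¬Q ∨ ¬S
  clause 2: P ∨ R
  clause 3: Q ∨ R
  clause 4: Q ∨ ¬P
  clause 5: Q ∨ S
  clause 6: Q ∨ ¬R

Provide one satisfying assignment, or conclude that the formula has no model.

Case Q = True:
From the singleton clause (¬S), S = False.
Case P = True:
No clause remains; R is free.

P: True,  Q: True,  R: True,  S: False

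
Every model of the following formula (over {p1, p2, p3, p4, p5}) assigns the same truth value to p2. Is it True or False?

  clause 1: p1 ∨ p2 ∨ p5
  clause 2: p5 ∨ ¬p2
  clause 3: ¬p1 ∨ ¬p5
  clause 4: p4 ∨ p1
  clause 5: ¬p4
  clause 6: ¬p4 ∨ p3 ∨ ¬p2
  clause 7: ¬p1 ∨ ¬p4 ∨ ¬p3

False

Suppose p2 = True.
From the singleton clause (p5), p5 = True.
From the singleton clause (¬p1), p1 = False.
From the singleton clause (p4), p4 = True.
That conflicts with the unit clause (¬p4).
So every satisfying assignment has p2 = False.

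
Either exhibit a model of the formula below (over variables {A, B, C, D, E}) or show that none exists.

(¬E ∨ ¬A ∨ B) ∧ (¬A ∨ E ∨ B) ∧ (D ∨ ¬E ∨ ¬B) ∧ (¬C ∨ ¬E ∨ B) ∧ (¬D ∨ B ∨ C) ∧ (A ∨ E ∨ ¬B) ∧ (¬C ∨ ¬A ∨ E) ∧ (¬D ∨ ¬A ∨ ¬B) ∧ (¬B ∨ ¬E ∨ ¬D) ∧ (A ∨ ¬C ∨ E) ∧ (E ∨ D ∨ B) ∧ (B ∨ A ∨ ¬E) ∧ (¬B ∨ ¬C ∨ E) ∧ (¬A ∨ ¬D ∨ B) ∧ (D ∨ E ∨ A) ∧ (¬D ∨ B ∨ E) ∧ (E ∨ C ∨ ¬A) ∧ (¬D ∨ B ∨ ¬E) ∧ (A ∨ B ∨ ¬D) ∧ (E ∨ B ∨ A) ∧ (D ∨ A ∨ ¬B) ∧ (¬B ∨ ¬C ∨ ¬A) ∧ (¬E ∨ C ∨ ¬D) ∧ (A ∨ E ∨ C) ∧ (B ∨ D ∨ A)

Case E = False:
Case A = False:
(¬B) alone gives B = False.
That conflicts with the unit clause (B).
So A must be the other value — set A = True.
(B) alone gives B = True.
(¬C) alone gives C = False.
That conflicts with the unit clause (C).
Either choice for A ends in contradiction.
So E must be the other value — set E = True.
Case A = False:
(B) alone gives B = True.
(D) alone gives D = True.
That conflicts with the unit clause (¬D).
So A must be the other value — set A = True.
(B) alone gives B = True.
(D) alone gives D = True.
That conflicts with the unit clause (¬D).
Either choice for A ends in contradiction.
Either choice for E ends in contradiction.

UNSATISFIABLE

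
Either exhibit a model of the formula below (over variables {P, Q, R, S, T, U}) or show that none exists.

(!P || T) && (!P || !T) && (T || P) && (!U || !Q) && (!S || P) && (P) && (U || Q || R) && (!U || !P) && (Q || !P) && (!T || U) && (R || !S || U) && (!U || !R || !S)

UNSATISFIABLE

The clause (P) is unit, so P = true.
The clause (T) is unit, so T = true.
That conflicts with the unit clause (!T).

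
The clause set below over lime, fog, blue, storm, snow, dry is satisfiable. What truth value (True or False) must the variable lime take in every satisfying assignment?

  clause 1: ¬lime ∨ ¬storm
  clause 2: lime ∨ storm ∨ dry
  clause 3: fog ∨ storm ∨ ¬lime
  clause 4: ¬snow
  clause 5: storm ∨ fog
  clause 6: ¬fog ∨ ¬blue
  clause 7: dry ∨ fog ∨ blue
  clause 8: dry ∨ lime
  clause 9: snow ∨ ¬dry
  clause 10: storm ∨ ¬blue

True

Suppose lime = False.
Unit clause (¬snow) forces snow = False.
Unit clause (dry) forces dry = True.
But (¬dry) is also a unit clause — contradiction.
So every satisfying assignment has lime = True.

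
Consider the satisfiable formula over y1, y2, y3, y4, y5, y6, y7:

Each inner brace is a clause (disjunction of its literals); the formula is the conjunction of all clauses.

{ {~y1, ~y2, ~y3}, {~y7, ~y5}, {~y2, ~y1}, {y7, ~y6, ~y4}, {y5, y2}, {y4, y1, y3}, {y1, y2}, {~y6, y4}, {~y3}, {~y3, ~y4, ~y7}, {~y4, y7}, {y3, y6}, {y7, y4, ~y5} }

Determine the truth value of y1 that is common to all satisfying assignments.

False

Suppose y1 = 1.
Unit clause (~y2) forces y2 = 0.
Unit clause (y5) forces y5 = 1.
Unit clause (~y7) forces y7 = 0.
Unit clause (~y3) forces y3 = 0.
Unit clause (~y4) forces y4 = 0.
Now (y4) is unsatisfied and unit — conflict.
So every satisfying assignment has y1 = False.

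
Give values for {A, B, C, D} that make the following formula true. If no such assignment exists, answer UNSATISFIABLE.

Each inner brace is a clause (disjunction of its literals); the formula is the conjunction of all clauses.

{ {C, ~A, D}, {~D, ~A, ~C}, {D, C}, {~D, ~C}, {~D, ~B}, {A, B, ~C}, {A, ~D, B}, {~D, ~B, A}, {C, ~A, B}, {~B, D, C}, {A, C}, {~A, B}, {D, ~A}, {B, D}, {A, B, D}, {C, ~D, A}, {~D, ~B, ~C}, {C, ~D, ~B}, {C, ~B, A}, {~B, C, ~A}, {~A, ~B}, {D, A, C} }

A ↦ 0; B ↦ 1; C ↦ 1; D ↦ 0

Case D = 0:
From the singleton clause (C), C = 1.
From the singleton clause (~A), A = 0.
From the singleton clause (B), B = 1.
All clauses are satisfied.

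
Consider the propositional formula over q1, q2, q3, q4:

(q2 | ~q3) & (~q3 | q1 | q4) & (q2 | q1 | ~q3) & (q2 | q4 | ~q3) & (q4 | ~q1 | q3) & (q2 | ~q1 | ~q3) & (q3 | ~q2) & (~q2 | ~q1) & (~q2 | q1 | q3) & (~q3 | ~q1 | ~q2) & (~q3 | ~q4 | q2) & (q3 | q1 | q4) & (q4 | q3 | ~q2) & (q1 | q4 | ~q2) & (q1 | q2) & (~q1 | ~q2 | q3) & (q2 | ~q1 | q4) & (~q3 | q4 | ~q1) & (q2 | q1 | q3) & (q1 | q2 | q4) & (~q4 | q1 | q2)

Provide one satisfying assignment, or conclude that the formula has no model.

Case q2 = 0:
The clause (~q3) is unit, so q3 = 0.
The clause (q1) is unit, so q1 = 1.
The clause (q4) is unit, so q4 = 1.
All clauses are satisfied.

q1: 1; q2: 0; q3: 0; q4: 1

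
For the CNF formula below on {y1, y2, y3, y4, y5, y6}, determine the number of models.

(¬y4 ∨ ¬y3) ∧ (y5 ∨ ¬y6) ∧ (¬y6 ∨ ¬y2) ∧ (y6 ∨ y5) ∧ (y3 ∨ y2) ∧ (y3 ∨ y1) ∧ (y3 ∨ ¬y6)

8

There are 2^6 = 64 truth assignments over (y1, y2, y3, y4, y5, y6).
Split on y2. With y2 = True, the clauses containing y2 are satisfied and ¬y2 drops from the rest; 4 of the 2^5 = 32 assignments to the other variables satisfy what remains.
With y2 = False, by the same count on the reduced clause set, 4 assignments work.
(One model: y1=F, y2=F, y3=T, y4=F, y5=T, y6=F.)
Total: 4 + 4 = 8.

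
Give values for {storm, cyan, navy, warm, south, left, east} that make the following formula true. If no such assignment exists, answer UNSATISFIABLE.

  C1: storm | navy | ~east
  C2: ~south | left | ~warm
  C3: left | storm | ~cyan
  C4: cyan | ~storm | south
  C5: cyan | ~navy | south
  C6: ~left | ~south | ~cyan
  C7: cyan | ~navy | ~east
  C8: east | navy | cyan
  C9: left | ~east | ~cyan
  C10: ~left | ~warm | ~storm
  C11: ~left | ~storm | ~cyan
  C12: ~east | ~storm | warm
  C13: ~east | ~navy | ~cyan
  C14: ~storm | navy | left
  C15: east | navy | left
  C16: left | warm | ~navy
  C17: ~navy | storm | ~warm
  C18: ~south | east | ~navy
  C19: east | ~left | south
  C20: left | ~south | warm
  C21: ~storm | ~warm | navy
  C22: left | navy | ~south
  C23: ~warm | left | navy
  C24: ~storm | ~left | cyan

Branch on storm: set storm = 1.
Branch on cyan: set cyan = 1.
From the singleton clause (~left), left = 0.
From the singleton clause (~east), east = 0.
From the singleton clause (navy), navy = 1.
From the singleton clause (warm), warm = 1.
From the singleton clause (~south), south = 0.
All clauses are satisfied.

storm ↦ 1; cyan ↦ 1; navy ↦ 1; warm ↦ 1; south ↦ 0; left ↦ 0; east ↦ 0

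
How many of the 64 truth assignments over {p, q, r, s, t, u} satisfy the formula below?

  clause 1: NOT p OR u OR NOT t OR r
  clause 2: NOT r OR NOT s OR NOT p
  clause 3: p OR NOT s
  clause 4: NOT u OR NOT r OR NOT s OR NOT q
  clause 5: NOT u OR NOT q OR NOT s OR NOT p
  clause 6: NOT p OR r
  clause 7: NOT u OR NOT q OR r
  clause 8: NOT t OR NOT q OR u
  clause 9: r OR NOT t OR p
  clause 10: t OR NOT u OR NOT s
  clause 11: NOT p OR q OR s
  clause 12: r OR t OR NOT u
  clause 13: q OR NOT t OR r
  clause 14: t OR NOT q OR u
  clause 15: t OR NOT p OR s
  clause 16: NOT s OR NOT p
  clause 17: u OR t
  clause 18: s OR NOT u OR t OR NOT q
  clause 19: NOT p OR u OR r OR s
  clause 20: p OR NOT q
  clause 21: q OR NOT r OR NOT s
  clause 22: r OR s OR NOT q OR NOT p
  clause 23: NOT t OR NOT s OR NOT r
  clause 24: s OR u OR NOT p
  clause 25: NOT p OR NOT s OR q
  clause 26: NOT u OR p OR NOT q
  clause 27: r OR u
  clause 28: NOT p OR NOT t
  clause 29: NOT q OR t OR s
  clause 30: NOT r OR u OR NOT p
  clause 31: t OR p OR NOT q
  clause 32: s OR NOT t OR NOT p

3

There are 2^6 = 64 truth assignments over (p, q, r, s, t, u).
Split on p. With p = true, the clauses containing p are satisfied and NOT p drops from the rest; 0 of the 2^5 = 32 assignments to the other variables satisfy what remains.
With p = false, by the same count on the reduced clause set, 3 assignments work.
(One model: p=F, q=F, r=T, s=F, t=F, u=T.)
Total: 0 + 3 = 3.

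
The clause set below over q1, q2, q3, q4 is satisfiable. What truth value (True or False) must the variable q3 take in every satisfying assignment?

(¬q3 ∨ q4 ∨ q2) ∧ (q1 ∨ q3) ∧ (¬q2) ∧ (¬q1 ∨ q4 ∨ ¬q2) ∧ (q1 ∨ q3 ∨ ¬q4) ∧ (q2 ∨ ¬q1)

True

Suppose q3 = False.
(q1) alone gives q1 = True.
(¬q2) alone gives q2 = False.
Now (q2) is unsatisfied and unit — conflict.
So every satisfying assignment has q3 = True.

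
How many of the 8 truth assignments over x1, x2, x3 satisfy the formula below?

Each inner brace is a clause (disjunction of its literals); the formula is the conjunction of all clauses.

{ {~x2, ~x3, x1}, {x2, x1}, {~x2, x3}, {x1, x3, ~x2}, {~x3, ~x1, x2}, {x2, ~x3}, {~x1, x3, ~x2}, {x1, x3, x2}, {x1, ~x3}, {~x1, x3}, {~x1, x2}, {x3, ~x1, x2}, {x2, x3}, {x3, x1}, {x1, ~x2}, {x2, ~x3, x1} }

There are 2^3 = 8 truth assignments over (x1, x2, x3).
Check each against the 16 clauses (columns in the order x1, x2, x3):
  F F F  ✗ fails (x2 | x1)
  F F T  ✗ fails (x2 | x1)
  F T F  ✗ fails (~x2 | x3)
  F T T  ✗ fails (~x2 | ~x3 | x1)
  T F F  ✗ fails (~x1 | x3)
  T F T  ✗ fails (~x3 | ~x1 | x2)
  T T F  ✗ fails (~x2 | x3)
  T T T  ✓ satisfies all
1 of the 8 rows is a model.

1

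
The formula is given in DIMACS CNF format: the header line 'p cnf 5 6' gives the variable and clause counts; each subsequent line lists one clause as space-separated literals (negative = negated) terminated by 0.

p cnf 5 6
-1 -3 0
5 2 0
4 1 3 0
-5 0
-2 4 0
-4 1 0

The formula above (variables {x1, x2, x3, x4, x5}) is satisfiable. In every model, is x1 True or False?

True

Suppose x1 = False.
The clause (¬x5) is unit, so x5 = False.
The clause (x2) is unit, so x2 = True.
The clause (x4) is unit, so x4 = True.
That conflicts with the unit clause (¬x4).
So every satisfying assignment has x1 = True.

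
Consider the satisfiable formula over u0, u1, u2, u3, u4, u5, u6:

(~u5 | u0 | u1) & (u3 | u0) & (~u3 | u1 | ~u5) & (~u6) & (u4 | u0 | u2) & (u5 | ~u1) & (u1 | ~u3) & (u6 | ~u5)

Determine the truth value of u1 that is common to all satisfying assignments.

False

Suppose u1 = 1.
From the singleton clause (~u6), u6 = 0.
From the singleton clause (u5), u5 = 1.
But (~u5) is also a unit clause — contradiction.
So every satisfying assignment has u1 = False.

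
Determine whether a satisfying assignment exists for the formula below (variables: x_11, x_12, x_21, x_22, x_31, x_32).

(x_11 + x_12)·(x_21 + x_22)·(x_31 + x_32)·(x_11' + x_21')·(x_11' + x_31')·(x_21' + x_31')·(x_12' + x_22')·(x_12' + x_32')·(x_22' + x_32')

Case x_11 = 1:
Unit clause (x_21') forces x_21 = 0.
Unit clause (x_22) forces x_22 = 1.
Unit clause (x_31') forces x_31 = 0.
Unit clause (x_32) forces x_32 = 1.
But (x_32') is also a unit clause — contradiction.
Backtrack on x_11: now try x_11 = 0.
Unit clause (x_12) forces x_12 = 1.
Unit clause (x_22') forces x_22 = 0.
Unit clause (x_21) forces x_21 = 1.
Unit clause (x_31') forces x_31 = 0.
Unit clause (x_32) forces x_32 = 1.
But (x_32') is also a unit clause — contradiction.
Neither x_11 = 1 nor x_11 = 0 works.
No assignment satisfies every clause.

No, unsatisfiable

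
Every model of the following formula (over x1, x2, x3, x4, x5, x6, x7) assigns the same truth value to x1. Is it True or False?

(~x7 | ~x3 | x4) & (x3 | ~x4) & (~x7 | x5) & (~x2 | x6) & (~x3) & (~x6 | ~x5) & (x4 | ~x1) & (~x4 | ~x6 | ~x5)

Suppose x1 = 1.
Unit clause (~x3) forces x3 = 0.
Unit clause (~x4) forces x4 = 0.
Now (x4) is unsatisfied and unit — conflict.
So every satisfying assignment has x1 = False.

False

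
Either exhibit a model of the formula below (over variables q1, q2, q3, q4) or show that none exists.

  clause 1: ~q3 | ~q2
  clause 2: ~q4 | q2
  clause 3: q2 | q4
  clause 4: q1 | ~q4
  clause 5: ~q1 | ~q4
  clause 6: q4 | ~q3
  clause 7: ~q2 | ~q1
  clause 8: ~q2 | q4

Case q3 = 0:
Case q4 = 0:
The clause (q2) is unit, so q2 = 1.
But (~q2) is also a unit clause — contradiction.
So q4 must be the other value — set q4 = 1.
The clause (q2) is unit, so q2 = 1.
The clause (q1) is unit, so q1 = 1.
But (~q1) is also a unit clause — contradiction.
Either choice for q4 ends in contradiction.
So q3 must be the other value — set q3 = 1.
The clause (~q2) is unit, so q2 = 0.
The clause (~q4) is unit, so q4 = 0.
But (q4) is also a unit clause — contradiction.
Either choice for q3 ends in contradiction.

UNSATISFIABLE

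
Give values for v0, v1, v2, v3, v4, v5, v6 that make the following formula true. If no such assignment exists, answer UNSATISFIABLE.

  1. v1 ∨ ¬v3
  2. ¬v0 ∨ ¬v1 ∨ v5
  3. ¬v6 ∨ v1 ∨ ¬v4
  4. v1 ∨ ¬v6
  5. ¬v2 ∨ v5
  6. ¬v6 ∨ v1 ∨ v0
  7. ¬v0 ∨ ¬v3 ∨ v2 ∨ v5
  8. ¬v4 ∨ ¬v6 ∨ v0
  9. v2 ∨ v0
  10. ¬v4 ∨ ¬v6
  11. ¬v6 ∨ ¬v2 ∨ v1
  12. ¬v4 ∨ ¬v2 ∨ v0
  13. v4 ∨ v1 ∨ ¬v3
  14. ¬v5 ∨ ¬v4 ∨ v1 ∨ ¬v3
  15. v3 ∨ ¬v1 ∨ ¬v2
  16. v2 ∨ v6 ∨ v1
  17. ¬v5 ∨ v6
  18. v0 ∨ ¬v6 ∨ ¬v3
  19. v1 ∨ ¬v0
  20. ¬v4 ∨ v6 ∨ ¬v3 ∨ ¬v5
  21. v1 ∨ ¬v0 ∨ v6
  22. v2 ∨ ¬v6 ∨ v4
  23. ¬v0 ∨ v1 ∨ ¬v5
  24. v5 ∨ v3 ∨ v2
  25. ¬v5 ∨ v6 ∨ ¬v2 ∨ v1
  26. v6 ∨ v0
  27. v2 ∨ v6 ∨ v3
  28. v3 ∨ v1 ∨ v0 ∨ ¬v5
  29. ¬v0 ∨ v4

UNSATISFIABLE

Branch on v1: set v1 = True.
Branch on v0: set v0 = False.
From the singleton clause (v2), v2 = True.
From the singleton clause (v5), v5 = True.
From the singleton clause (¬v4), v4 = False.
From the singleton clause (v3), v3 = True.
From the singleton clause (v6), v6 = True.
Now (¬v6) is unsatisfied and unit — conflict.
Undo v0 and try v0 = True.
From the singleton clause (v5), v5 = True.
From the singleton clause (v6), v6 = True.
From the singleton clause (¬v4), v4 = False.
Now (v4) is unsatisfied and unit — conflict.
Both values of v0 lead to a conflict.
Undo v1 and try v1 = False.
From the singleton clause (¬v3), v3 = False.
From the singleton clause (¬v6), v6 = False.
From the singleton clause (v2), v2 = True.
From the singleton clause (v5), v5 = True.
Now (¬v5) is unsatisfied and unit — conflict.
Both values of v1 lead to a conflict.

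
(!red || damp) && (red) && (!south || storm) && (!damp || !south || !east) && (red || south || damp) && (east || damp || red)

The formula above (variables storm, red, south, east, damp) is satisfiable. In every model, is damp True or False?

True

Suppose damp = false.
From the singleton clause (!red), red = false.
Now (red) is unsatisfied and unit — conflict.
So every satisfying assignment has damp = True.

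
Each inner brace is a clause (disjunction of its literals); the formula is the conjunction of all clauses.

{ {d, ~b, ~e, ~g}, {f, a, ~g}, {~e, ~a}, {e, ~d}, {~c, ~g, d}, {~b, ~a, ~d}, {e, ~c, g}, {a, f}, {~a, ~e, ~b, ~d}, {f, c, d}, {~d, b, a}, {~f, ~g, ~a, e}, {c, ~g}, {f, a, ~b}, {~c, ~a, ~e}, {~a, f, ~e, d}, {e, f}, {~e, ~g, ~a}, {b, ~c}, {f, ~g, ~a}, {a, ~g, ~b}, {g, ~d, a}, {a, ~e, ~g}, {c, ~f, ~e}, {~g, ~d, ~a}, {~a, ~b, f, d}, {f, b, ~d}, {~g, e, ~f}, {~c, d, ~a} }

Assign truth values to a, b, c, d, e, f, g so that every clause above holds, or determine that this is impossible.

a ↦ 1,  b ↦ 1,  c ↦ 0,  d ↦ 0,  e ↦ 0,  f ↦ 1,  g ↦ 0

Try e = 0.
The clause (~d) is unit, so d = 0.
The clause (f) is unit, so f = 1.
The clause (~g) is unit, so g = 0.
The clause (~c) is unit, so c = 0.
No clause remains; a, b are free.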